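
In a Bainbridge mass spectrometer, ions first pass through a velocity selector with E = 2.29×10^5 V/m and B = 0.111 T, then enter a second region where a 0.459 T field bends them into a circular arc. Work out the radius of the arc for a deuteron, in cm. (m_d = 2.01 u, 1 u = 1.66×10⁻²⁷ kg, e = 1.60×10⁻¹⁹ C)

r ≈ 9.37 cm

The selector passes v = E/B = 2.29×10^5/0.111 = 2.06×10^6 m/s.
In the deflection region, r = mv/(qB₂) = (3.34×10^-27)(2.06×10^6) / [(1×1.60×10^-19)(0.459)] = 0.0937 m.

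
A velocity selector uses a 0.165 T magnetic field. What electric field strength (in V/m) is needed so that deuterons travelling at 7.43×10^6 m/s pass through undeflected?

E ≈ 1.23×10^6 V/m

qE = qvB ⇒ E = vB = (7.43×10^6)(0.165) = 1.23×10^6 V/m.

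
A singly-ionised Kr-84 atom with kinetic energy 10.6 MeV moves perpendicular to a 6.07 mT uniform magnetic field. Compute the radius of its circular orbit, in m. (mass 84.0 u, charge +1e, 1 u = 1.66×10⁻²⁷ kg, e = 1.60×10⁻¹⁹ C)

Convert the energy: K = 10.6 MeV = 1.70×10^-12 J.
v = √(2K/m) = √(2·1.70×10^-12/1.39×10^-25) = 4.93×10^6 m/s.
r = mv/(qB) = (1.39×10^-25)(4.93×10^6) / [(1×1.60×10^-19)(6.07×10^-3)] = 708 m.

r ≈ 708 m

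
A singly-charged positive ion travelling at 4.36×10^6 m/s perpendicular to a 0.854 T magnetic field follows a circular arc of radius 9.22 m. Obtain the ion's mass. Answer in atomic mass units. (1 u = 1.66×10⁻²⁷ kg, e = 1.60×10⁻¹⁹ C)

qvB = mv²/r ⇒ m = qBr/v.
m = (1×1.60×10^-19)(0.854)(9.22) / (4.36×10^6) = 2.89×10^-25 kg = 174 u.

m ≈ 174 u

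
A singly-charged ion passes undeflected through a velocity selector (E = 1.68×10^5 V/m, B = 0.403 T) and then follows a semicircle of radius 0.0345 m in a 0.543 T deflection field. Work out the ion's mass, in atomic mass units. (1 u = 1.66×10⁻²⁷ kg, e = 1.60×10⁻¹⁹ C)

v = E/B₁ = 4.17×10^5 m/s.
From r = mv/(qB₂), m = qB₂r/v = (1×1.60×10^-19)(0.543)(0.0345) / (4.17×10^5) = 7.19×10^-27 kg.
In atomic mass units: m = 7.19×10^-27 / 1.66×10^-27 = 4.33 u.

m ≈ 4.33 u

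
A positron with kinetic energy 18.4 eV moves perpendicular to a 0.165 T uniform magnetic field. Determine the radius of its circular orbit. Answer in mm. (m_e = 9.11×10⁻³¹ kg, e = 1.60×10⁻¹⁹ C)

Convert the energy: K = 18.4 eV = 2.94×10^-18 J.
v = √(2K/m) = √(2·2.94×10^-18/9.11×10^-31) = 2.54×10^6 m/s.
r = mv/(qB) = (9.11×10^-31)(2.54×10^6) / [(1×1.60×10^-19)(0.165)] = 8.77×10^-5 m.

r ≈ 0.0877 mm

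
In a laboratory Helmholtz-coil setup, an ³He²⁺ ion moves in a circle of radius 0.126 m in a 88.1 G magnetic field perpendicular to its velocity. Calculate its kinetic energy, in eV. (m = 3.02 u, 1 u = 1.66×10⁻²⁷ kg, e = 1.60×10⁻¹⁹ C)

K ≈ 78.7 eV

v = qBr/m = (2×1.60×10^-19)(8.81×10^-3)(0.126) / (5.01×10^-27) = 7.09×10^4 m/s.
K = ½mv² = 0.5·(5.01×10^-27)·(7.09×10^4)² = 1.26×10^-17 J = 78.7 eV.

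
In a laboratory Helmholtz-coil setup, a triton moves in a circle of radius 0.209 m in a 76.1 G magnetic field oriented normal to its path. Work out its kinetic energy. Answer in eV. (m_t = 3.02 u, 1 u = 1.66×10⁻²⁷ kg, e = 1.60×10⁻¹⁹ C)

v = qBr/m = (1×1.60×10^-19)(7.61×10^-3)(0.209) / (5.01×10^-27) = 5.08×10^4 m/s.
K = ½mv² = 0.5·(5.01×10^-27)·(5.08×10^4)² = 6.46×10^-18 J = 40.4 eV.

K ≈ 40.4 eV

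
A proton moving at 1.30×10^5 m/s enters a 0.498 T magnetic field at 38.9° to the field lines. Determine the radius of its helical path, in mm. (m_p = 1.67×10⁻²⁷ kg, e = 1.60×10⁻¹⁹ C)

Only the perpendicular component v⊥ = v sin38.9° = 8.16×10^4 m/s is bent by the field.
r = m v⊥ /(qB) = (1.67×10^-27)(8.16×10^4) / [(1×1.60×10^-19)(0.498)] = 1.71×10^-3 m.

r ≈ 1.71 mm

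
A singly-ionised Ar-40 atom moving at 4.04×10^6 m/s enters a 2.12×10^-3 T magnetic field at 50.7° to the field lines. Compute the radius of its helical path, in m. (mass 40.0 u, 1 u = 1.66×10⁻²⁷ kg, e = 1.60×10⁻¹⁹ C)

r ≈ 612 m

Only the perpendicular component v⊥ = v sin50.7° = 3.13×10^6 m/s is bent by the field.
r = m v⊥ /(qB) = (6.64×10^-26)(3.13×10^6) / [(1×1.60×10^-19)(2.12×10^-3)] = 612 m.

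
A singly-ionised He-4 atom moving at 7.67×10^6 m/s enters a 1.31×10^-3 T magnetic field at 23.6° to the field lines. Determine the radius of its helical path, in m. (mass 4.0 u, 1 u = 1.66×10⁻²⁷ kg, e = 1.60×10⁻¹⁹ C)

Only the perpendicular component v⊥ = v sin23.6° = 3.07×10^6 m/s is bent by the field.
r = m v⊥ /(qB) = (6.64×10^-27)(3.07×10^6) / [(1×1.60×10^-19)(1.31×10^-3)] = 97.3 m.

r ≈ 97.3 m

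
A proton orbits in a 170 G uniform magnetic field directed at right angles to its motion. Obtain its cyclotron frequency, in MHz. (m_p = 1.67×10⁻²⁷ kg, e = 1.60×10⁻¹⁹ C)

f = qB/(2πm) = (1×1.60×10^-19)(0.0170) / [2π(1.67×10^-27)] = 2.59×10^5 Hz.

f ≈ 0.259 MHz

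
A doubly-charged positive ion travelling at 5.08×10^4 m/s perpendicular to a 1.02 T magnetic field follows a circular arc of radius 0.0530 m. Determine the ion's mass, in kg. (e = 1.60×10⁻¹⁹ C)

m ≈ 3.41×10^-25 kg

qvB = mv²/r ⇒ m = qBr/v.
m = (2×1.60×10^-19)(1.02)(0.0530) / (5.08×10^4) = 3.41×10^-25 kg.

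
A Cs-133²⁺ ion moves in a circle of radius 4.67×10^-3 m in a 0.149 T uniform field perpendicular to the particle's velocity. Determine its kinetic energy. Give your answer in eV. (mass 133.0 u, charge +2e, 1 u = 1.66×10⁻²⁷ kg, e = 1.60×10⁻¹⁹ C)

K ≈ 0.702 eV

v = qBr/m = (2×1.60×10^-19)(0.149)(4.67×10^-3) / (2.21×10^-25) = 1010 m/s.
K = ½mv² = 0.5·(2.21×10^-25)·(1010)² = 1.12×10^-19 J = 0.702 eV.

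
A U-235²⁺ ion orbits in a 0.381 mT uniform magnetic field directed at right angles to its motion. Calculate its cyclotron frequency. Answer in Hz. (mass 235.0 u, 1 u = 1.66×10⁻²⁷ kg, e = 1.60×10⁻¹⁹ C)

f ≈ 49.7 Hz

f = qB/(2πm) = (2×1.60×10^-19)(3.81×10^-4) / [2π(3.90×10^-25)] = 49.7 Hz.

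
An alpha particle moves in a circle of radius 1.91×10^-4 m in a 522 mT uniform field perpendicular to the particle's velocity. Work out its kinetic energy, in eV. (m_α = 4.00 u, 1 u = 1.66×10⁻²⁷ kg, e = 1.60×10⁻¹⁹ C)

v = qBr/m = (2×1.60×10^-19)(0.522)(1.91×10^-4) / (6.64×10^-27) = 4800 m/s.
K = ½mv² = 0.5·(6.64×10^-27)·(4800)² = 7.66×10^-20 J = 0.479 eV.

K ≈ 0.479 eV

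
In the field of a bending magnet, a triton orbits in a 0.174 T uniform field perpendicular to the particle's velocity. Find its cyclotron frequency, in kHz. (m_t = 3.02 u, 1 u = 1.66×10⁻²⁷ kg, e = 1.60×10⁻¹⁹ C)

f = qB/(2πm) = (1×1.60×10^-19)(0.174) / [2π(5.01×10^-27)] = 8.84×10^5 Hz.

f ≈ 884 kHz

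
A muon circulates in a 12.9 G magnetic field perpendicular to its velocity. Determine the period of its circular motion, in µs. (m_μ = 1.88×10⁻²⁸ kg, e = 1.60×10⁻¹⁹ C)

T ≈ 5.72 µs

The cyclotron period is independent of speed: T = 2πm/(qB).
T = 2π(1.88×10^-28) / [(1×1.60×10^-19)(1.29×10^-3)] = 5.72×10^-6 s.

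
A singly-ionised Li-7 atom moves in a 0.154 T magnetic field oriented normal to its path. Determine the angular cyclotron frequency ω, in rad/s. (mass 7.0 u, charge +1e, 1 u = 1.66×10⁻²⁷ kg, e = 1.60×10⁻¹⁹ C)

ω ≈ 2.12×10^6 rad/s

ω = qB/m = (1×1.60×10^-19)(0.154) / (1.16×10^-26) = 2.12×10^6 rad/s.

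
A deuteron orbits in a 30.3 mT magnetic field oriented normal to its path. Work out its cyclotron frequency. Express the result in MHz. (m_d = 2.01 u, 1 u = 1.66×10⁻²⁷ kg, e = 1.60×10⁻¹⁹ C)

f ≈ 0.231 MHz

f = qB/(2πm) = (1×1.60×10^-19)(0.0303) / [2π(3.34×10^-27)] = 2.31×10^5 Hz.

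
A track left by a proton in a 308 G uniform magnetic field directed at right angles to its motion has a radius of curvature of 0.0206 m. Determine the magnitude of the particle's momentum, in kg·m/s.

p ≈ 1.02×10^-22 kg·m/s

Since qvB = mv²/r, the momentum p = mv = qBr.
p = (1×1.60×10^-19)(0.0308)(0.0206) = 1.02×10^-22 kg·m/s.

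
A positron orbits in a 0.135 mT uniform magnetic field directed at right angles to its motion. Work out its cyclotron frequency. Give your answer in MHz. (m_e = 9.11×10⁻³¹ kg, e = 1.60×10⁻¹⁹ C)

f ≈ 3.77 MHz

f = qB/(2πm) = (1×1.60×10^-19)(1.35×10^-4) / [2π(9.11×10^-31)] = 3.77×10^6 Hz.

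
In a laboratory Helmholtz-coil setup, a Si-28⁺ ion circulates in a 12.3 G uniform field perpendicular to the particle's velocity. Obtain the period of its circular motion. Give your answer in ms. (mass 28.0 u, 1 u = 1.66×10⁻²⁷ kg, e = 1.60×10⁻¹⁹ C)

The cyclotron period is independent of speed: T = 2πm/(qB).
T = 2π(4.65×10^-26) / [(1×1.60×10^-19)(1.23×10^-3)] = 1.48×10^-3 s.

T ≈ 1.48 ms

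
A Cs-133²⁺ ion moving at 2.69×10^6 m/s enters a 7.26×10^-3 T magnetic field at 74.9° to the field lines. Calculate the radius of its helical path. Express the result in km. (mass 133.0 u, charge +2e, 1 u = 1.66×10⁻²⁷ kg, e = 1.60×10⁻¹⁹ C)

Only the perpendicular component v⊥ = v sin74.9° = 2.60×10^6 m/s is bent by the field.
r = m v⊥ /(qB) = (2.21×10^-25)(2.60×10^6) / [(2×1.60×10^-19)(7.26×10^-3)] = 247 m.

r ≈ 0.247 km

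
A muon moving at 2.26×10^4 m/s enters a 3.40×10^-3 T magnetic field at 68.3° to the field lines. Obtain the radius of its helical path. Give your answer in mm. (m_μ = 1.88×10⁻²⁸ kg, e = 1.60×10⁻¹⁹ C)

r ≈ 7.26 mm

Only the perpendicular component v⊥ = v sin68.3° = 2.10×10^4 m/s is bent by the field.
r = m v⊥ /(qB) = (1.88×10^-28)(2.10×10^4) / [(1×1.60×10^-19)(3.40×10^-3)] = 7.26×10^-3 m.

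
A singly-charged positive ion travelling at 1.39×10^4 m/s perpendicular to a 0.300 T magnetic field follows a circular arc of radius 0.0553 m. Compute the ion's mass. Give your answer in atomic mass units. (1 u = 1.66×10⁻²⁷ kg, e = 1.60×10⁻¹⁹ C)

m ≈ 115 u

qvB = mv²/r ⇒ m = qBr/v.
m = (1×1.60×10^-19)(0.300)(0.0553) / (1.39×10^4) = 1.91×10^-25 kg = 115 u.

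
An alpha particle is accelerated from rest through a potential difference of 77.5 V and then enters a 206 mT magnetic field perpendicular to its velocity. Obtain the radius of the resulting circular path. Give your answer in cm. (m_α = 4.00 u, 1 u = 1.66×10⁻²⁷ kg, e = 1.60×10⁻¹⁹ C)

The kinetic energy gained is K = qV = (2×1.60×10^-19)(77.5) = 2.48×10^-17 J.
v = √(2K/m) = 8.64×10^4 m/s.
r = mv/(qB) = (6.64×10^-27)(8.64×10^4) / [(2×1.60×10^-19)(0.206)] = 8.71×10^-3 m.

r ≈ 0.871 cm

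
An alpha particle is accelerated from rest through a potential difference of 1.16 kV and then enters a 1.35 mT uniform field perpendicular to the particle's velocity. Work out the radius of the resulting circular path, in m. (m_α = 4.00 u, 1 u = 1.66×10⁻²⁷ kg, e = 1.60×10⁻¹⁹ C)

The kinetic energy gained is K = qV = (2×1.60×10^-19)(1160) = 3.71×10^-16 J.
v = √(2K/m) = 3.34×10^5 m/s.
r = mv/(qB) = (6.64×10^-27)(3.34×10^5) / [(2×1.60×10^-19)(1.35×10^-3)] = 5.14 m.

r ≈ 5.14 m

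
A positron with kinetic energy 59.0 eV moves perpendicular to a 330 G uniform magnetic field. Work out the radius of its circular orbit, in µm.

r ≈ 785 µm

Convert the energy: K = 59.0 eV = 9.44×10^-18 J.
v = √(2K/m) = √(2·9.44×10^-18/9.11×10^-31) = 4.55×10^6 m/s.
r = mv/(qB) = (9.11×10^-31)(4.55×10^6) / [(1×1.60×10^-19)(0.0330)] = 7.85×10^-4 m.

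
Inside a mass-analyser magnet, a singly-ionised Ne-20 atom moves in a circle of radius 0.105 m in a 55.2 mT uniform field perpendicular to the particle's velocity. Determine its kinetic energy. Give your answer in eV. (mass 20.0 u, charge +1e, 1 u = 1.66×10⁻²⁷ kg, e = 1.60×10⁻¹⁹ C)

K ≈ 80.9 eV

v = qBr/m = (1×1.60×10^-19)(0.0552)(0.105) / (3.32×10^-26) = 2.79×10^4 m/s.
K = ½mv² = 0.5·(3.32×10^-26)·(2.79×10^4)² = 1.30×10^-17 J = 80.9 eV.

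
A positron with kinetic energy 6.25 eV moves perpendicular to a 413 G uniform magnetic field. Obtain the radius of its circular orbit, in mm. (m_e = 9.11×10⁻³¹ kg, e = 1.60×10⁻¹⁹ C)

r ≈ 0.204 mm

Convert the energy: K = 6.25 eV = 1.00×10^-18 J.
v = √(2K/m) = √(2·1.00×10^-18/9.11×10^-31) = 1.48×10^6 m/s.
r = mv/(qB) = (9.11×10^-31)(1.48×10^6) / [(1×1.60×10^-19)(0.0413)] = 2.04×10^-4 m.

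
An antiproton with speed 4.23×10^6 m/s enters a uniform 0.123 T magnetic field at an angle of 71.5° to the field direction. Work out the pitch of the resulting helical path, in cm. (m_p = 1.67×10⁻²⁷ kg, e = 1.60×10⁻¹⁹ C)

The velocity component along B is v∥ = v cos71.5° = 1.34×10^6 m/s.
The cyclotron period T = 2πm/(qB) = 5.33×10^-7 s is set by m, q, B alone.
Pitch = v∥·T = (1.34×10^6)(5.33×10^-7) = 0.716 m.

pitch ≈ 71.6 cm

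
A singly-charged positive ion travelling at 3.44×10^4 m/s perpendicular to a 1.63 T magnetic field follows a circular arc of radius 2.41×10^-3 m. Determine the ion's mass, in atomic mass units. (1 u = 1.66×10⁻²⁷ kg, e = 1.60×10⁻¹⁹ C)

m ≈ 11.0 u

qvB = mv²/r ⇒ m = qBr/v.
m = (1×1.60×10^-19)(1.63)(2.41×10^-3) / (3.44×10^4) = 1.83×10^-26 kg = 11.0 u.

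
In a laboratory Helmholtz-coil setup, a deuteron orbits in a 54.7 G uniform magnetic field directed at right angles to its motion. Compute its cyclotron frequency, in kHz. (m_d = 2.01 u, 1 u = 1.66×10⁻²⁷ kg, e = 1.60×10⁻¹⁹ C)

f = qB/(2πm) = (1×1.60×10^-19)(5.47×10^-3) / [2π(3.34×10^-27)] = 4.17×10^4 Hz.

f ≈ 41.7 kHz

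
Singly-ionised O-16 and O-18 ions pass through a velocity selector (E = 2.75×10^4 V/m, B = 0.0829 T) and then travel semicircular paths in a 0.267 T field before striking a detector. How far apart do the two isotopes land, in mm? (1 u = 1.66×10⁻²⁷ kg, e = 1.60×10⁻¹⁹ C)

Δd ≈ 51.6 mm

Both emerge at v = E/B₁ = 3.32×10^5 m/s.
r = mv/(qB₂), so r₁ = 0.2062 m and r₂ = 0.2320 m, giving Δr = 0.0258 m.
After a semicircle each ion lands a diameter 2r from the entry slit, so the separation is 2Δr = 0.0516 m.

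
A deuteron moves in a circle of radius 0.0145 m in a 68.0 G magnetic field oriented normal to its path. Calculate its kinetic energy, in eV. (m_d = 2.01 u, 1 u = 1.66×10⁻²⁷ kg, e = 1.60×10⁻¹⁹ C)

v = qBr/m = (1×1.60×10^-19)(6.80×10^-3)(0.0145) / (3.34×10^-27) = 4730 m/s.
K = ½mv² = 0.5·(3.34×10^-27)·(4730)² = 3.73×10^-20 J = 0.233 eV.

K ≈ 0.233 eV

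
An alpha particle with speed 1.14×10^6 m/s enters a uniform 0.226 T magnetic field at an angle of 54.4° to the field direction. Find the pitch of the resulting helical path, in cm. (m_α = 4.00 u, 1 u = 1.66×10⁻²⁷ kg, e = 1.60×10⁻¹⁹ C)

The velocity component along B is v∥ = v cos54.4° = 6.64×10^5 m/s.
The cyclotron period T = 2πm/(qB) = 5.77×10^-7 s is set by m, q, B alone.
Pitch = v∥·T = (6.64×10^5)(5.77×10^-7) = 0.383 m.

pitch ≈ 38.3 cm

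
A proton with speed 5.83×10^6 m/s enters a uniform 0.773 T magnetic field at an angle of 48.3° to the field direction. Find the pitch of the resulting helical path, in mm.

The velocity component along B is v∥ = v cos48.3° = 3.88×10^6 m/s.
The cyclotron period T = 2πm/(qB) = 8.48×10^-8 s is set by m, q, B alone.
Pitch = v∥·T = (3.88×10^6)(8.48×10^-8) = 0.329 m.

pitch ≈ 329 mm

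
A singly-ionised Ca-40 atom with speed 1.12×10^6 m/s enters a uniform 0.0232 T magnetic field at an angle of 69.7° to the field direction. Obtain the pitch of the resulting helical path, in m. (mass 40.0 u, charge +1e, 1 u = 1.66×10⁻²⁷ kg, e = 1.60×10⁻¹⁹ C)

The velocity component along B is v∥ = v cos69.7° = 3.89×10^5 m/s.
The cyclotron period T = 2πm/(qB) = 1.12×10^-4 s is set by m, q, B alone.
Pitch = v∥·T = (3.89×10^5)(1.12×10^-4) = 43.7 m.

pitch ≈ 43.7 m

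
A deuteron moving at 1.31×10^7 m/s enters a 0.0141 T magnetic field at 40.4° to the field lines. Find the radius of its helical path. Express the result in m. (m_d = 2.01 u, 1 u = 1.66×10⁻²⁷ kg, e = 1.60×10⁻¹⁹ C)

Only the perpendicular component v⊥ = v sin40.4° = 8.49×10^6 m/s is bent by the field.
r = m v⊥ /(qB) = (3.34×10^-27)(8.49×10^6) / [(1×1.60×10^-19)(0.0141)] = 12.6 m.

r ≈ 12.6 m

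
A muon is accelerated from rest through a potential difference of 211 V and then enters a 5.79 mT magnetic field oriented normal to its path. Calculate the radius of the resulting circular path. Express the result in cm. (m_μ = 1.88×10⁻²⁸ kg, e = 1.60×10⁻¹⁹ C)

r ≈ 12.2 cm

The kinetic energy gained is K = qV = (1×1.60×10^-19)(211) = 3.38×10^-17 J.
v = √(2K/m) = 5.99×10^5 m/s.
r = mv/(qB) = (1.88×10^-28)(5.99×10^5) / [(1×1.60×10^-19)(5.79×10^-3)] = 0.122 m.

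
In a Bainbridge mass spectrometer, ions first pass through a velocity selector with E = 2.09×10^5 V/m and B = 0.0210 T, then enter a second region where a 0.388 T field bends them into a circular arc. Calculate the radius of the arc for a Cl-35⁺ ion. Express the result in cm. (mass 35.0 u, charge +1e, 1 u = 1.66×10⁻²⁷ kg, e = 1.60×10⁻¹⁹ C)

The selector passes v = E/B = 2.09×10^5/0.0210 = 9.95×10^6 m/s.
In the deflection region, r = mv/(qB₂) = (5.81×10^-26)(9.95×10^6) / [(1×1.60×10^-19)(0.388)] = 9.31 m.

r ≈ 931 cm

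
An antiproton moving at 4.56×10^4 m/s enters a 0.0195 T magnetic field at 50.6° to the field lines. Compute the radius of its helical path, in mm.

r ≈ 18.9 mm

Only the perpendicular component v⊥ = v sin50.6° = 3.52×10^4 m/s is bent by the field.
r = m v⊥ /(qB) = (1.67×10^-27)(3.52×10^4) / [(1×1.60×10^-19)(0.0195)] = 0.0189 m.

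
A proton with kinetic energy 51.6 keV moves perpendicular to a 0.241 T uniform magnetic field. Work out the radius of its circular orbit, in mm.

r ≈ 136 mm

Convert the energy: K = 51.6 keV = 8.26×10^-15 J.
v = √(2K/m) = √(2·8.26×10^-15/1.67×10^-27) = 3.14×10^6 m/s.
r = mv/(qB) = (1.67×10^-27)(3.14×10^6) / [(1×1.60×10^-19)(0.241)] = 0.136 m.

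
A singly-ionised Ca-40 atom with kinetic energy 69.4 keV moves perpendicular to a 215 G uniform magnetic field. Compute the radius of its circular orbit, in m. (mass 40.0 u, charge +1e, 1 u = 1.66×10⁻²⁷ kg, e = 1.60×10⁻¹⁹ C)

Convert the energy: K = 69.4 keV = 1.11×10^-14 J.
v = √(2K/m) = √(2·1.11×10^-14/6.64×10^-26) = 5.78×10^5 m/s.
r = mv/(qB) = (6.64×10^-26)(5.78×10^5) / [(1×1.60×10^-19)(0.0215)] = 11.2 m.

r ≈ 11.2 m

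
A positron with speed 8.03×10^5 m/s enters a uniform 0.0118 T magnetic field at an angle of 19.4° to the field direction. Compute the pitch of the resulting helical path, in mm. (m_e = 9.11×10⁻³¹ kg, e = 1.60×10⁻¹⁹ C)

The velocity component along B is v∥ = v cos19.4° = 7.57×10^5 m/s.
The cyclotron period T = 2πm/(qB) = 3.03×10^-9 s is set by m, q, B alone.
Pitch = v∥·T = (7.57×10^5)(3.03×10^-9) = 2.30×10^-3 m.

pitch ≈ 2.30 mm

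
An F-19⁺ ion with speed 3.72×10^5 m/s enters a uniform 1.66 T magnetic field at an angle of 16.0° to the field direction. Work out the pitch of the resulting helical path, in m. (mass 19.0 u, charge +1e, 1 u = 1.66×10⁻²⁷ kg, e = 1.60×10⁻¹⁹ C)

pitch ≈ 0.267 m

The velocity component along B is v∥ = v cos16.0° = 3.58×10^5 m/s.
The cyclotron period T = 2πm/(qB) = 7.46×10^-7 s is set by m, q, B alone.
Pitch = v∥·T = (3.58×10^5)(7.46×10^-7) = 0.267 m.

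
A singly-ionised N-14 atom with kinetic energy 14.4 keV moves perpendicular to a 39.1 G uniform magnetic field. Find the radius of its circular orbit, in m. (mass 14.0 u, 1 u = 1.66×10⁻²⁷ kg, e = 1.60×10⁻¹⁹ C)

r ≈ 16.5 m

Convert the energy: K = 14.4 keV = 2.30×10^-15 J.
v = √(2K/m) = √(2·2.30×10^-15/2.32×10^-26) = 4.45×10^5 m/s.
r = mv/(qB) = (2.32×10^-26)(4.45×10^5) / [(1×1.60×10^-19)(3.91×10^-3)] = 16.5 m.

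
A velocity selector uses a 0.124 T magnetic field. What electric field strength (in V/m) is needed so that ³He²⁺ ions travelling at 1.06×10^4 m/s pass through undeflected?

qE = qvB ⇒ E = vB = (1.06×10^4)(0.124) = 1310 V/m.

E ≈ 1310 V/m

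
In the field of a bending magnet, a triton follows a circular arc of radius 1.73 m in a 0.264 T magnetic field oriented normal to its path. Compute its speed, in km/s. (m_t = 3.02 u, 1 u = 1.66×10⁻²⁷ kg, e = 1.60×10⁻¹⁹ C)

From qvB = mv²/r, v = qBr/m.
v = (1×1.60×10^-19)(0.264)(1.73) / (5.01×10^-27) = 1.46×10^7 m/s.

v ≈ 14600 km/s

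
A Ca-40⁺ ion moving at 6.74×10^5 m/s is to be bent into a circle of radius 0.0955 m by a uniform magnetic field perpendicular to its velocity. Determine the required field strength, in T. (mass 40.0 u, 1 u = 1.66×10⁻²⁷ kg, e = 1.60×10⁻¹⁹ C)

B ≈ 2.93 T

qvB = mv²/r gives B = mv/(qr).
B = (6.64×10^-26)(6.74×10^5) / [(1×1.60×10^-19)(0.0955)] = 2.93 T.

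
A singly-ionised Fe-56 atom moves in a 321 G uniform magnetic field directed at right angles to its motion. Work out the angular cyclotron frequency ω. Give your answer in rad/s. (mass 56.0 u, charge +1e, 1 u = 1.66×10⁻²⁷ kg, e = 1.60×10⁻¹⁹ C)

ω ≈ 5.52×10^4 rad/s

ω = qB/m = (1×1.60×10^-19)(0.0321) / (9.30×10^-26) = 5.52×10^4 rad/s.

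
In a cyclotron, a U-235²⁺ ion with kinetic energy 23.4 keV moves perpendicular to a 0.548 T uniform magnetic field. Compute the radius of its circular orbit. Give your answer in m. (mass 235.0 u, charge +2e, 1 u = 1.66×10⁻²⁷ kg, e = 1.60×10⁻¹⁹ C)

r ≈ 0.308 m

Convert the energy: K = 23.4 keV = 3.74×10^-15 J.
v = √(2K/m) = √(2·3.74×10^-15/3.90×10^-25) = 1.39×10^5 m/s.
r = mv/(qB) = (3.90×10^-25)(1.39×10^5) / [(2×1.60×10^-19)(0.548)] = 0.308 m.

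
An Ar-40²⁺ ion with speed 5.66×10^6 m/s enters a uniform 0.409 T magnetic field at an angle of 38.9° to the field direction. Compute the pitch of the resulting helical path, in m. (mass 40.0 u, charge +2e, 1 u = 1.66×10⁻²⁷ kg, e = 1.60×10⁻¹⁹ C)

pitch ≈ 14.0 m

The velocity component along B is v∥ = v cos38.9° = 4.40×10^6 m/s.
The cyclotron period T = 2πm/(qB) = 3.19×10^-6 s is set by m, q, B alone.
Pitch = v∥·T = (4.40×10^6)(3.19×10^-6) = 14.0 m.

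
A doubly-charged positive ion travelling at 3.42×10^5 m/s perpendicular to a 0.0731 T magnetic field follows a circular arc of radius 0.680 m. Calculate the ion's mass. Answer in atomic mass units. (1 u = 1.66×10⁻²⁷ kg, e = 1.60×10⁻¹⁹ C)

qvB = mv²/r ⇒ m = qBr/v.
m = (2×1.60×10^-19)(0.0731)(0.680) / (3.42×10^5) = 4.65×10^-26 kg = 28.0 u.

m ≈ 28.0 u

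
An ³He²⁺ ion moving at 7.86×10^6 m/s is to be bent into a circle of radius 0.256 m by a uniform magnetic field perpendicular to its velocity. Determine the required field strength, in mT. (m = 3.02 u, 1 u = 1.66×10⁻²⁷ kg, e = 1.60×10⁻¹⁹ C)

qvB = mv²/r gives B = mv/(qr).
B = (5.01×10^-27)(7.86×10^6) / [(2×1.60×10^-19)(0.256)] = 0.481 T.

B ≈ 481 mT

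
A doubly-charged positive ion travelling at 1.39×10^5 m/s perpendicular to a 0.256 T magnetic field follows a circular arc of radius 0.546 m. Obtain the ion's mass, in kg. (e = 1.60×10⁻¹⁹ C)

qvB = mv²/r ⇒ m = qBr/v.
m = (2×1.60×10^-19)(0.256)(0.546) / (1.39×10^5) = 3.22×10^-25 kg.

m ≈ 3.22×10^-25 kg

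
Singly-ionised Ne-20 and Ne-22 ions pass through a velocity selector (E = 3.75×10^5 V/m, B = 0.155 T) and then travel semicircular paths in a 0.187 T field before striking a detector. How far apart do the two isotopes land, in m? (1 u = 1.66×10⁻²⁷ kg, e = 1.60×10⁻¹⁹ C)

Δd ≈ 0.537 m

Both emerge at v = E/B₁ = 2.42×10^6 m/s.
r = mv/(qB₂), so r₁ = 2.685 m and r₂ = 2.953 m, giving Δr = 0.268 m.
After a semicircle each ion lands a diameter 2r from the entry slit, so the separation is 2Δr = 0.537 m.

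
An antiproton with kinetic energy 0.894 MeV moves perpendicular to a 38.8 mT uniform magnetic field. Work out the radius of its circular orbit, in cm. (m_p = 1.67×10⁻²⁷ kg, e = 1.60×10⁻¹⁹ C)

Convert the energy: K = 0.894 MeV = 1.43×10^-13 J.
v = √(2K/m) = √(2·1.43×10^-13/1.67×10^-27) = 1.31×10^7 m/s.
r = mv/(qB) = (1.67×10^-27)(1.31×10^7) / [(1×1.60×10^-19)(0.0388)] = 3.52 m.

r ≈ 352 cm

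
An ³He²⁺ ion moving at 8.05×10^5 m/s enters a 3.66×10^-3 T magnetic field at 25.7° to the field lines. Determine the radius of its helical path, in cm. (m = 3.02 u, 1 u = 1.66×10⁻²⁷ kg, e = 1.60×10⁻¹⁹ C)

r ≈ 149 cm

Only the perpendicular component v⊥ = v sin25.7° = 3.49×10^5 m/s is bent by the field.
r = m v⊥ /(qB) = (5.01×10^-27)(3.49×10^5) / [(2×1.60×10^-19)(3.66×10^-3)] = 1.49 m.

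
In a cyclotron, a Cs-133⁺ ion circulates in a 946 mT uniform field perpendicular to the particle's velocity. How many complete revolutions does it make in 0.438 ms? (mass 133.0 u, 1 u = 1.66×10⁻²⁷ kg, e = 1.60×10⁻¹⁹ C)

N = 47

T = 2πm/(qB) = 2π(2.2078×10^-25) / [(1×1.60×10^-19)(0.946)] = 9.1649×10^-6 s.
N = t/T = 4.38×10^-4 / 9.1649×10^-6 ≈ 47.79, so 47 complete revolutions.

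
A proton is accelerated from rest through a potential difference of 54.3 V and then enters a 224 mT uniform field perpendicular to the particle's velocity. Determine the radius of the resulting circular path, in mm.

r ≈ 4.75 mm

The kinetic energy gained is K = qV = (1×1.60×10^-19)(54.3) = 8.69×10^-18 J.
v = √(2K/m) = 1.02×10^5 m/s.
r = mv/(qB) = (1.67×10^-27)(1.02×10^5) / [(1×1.60×10^-19)(0.224)] = 4.75×10^-3 m.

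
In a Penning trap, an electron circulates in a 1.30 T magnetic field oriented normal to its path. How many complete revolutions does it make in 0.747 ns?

T = 2πm/(qB) = 2π(9.11×10^-31) / [(1×1.60×10^-19)(1.30)] = 2.7519×10^-11 s.
N = t/T = 7.47×10^-10 / 2.7519×10^-11 ≈ 27.14, so 27 complete revolutions.

N = 27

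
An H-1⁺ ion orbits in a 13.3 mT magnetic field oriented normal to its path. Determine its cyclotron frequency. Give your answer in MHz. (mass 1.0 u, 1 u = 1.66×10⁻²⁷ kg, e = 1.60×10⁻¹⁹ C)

f = qB/(2πm) = (1×1.60×10^-19)(0.0133) / [2π(1.66×10^-27)] = 2.04×10^5 Hz.

f ≈ 0.204 MHz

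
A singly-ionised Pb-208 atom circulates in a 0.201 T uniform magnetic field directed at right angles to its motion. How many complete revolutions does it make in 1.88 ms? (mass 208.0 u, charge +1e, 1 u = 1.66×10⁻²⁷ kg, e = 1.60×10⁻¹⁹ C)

T = 2πm/(qB) = 2π(3.4528×10^-25) / [(1×1.60×10^-19)(0.201)] = 6.7458×10^-5 s.
N = t/T = 1.88×10^-3 / 6.7458×10^-5 ≈ 27.87, so 27 complete revolutions.

N = 27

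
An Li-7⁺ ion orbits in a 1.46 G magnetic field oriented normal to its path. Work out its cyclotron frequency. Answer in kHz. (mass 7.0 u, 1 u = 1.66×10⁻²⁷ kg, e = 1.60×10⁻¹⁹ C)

f ≈ 0.320 kHz

f = qB/(2πm) = (1×1.60×10^-19)(1.46×10^-4) / [2π(1.16×10^-26)] = 320 Hz.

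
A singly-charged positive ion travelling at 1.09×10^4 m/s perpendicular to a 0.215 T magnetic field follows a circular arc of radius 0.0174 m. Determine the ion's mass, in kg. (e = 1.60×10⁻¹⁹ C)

qvB = mv²/r ⇒ m = qBr/v.
m = (1×1.60×10^-19)(0.215)(0.0174) / (1.09×10^4) = 5.49×10^-26 kg.

m ≈ 5.49×10^-26 kg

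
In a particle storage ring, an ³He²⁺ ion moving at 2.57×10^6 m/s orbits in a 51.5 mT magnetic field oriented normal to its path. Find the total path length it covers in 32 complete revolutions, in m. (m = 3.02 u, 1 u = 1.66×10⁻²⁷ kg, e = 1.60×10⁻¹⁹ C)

L ≈ 157 m

r = mv/(qB) = 0.782 m, so one revolution covers 2πr = 4.91 m.
In 32 revolutions: L = 32·2πr = 157 m.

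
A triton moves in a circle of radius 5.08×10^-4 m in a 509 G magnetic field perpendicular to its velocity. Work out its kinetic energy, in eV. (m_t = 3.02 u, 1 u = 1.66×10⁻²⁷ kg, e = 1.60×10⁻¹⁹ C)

v = qBr/m = (1×1.60×10^-19)(0.0509)(5.08×10^-4) / (5.01×10^-27) = 825 m/s.
K = ½mv² = 0.5·(5.01×10^-27)·(825)² = 1.71×10^-21 J = 0.0107 eV.

K ≈ 0.0107 eV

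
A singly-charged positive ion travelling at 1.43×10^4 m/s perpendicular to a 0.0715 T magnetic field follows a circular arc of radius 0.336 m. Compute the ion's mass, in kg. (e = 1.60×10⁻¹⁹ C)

qvB = mv²/r ⇒ m = qBr/v.
m = (1×1.60×10^-19)(0.0715)(0.336) / (1.43×10^4) = 2.69×10^-25 kg.

m ≈ 2.69×10^-25 kg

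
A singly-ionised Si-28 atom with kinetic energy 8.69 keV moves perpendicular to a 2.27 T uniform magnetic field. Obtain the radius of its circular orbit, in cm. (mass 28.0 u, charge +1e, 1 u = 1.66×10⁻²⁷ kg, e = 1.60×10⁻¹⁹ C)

Convert the energy: K = 8.69 keV = 1.39×10^-15 J.
v = √(2K/m) = √(2·1.39×10^-15/4.65×10^-26) = 2.45×10^5 m/s.
r = mv/(qB) = (4.65×10^-26)(2.45×10^5) / [(1×1.60×10^-19)(2.27)] = 0.0313 m.

r ≈ 3.13 cm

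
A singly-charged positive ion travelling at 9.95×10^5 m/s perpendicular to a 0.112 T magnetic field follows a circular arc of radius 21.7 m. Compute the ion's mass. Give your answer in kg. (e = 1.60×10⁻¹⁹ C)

qvB = mv²/r ⇒ m = qBr/v.
m = (1×1.60×10^-19)(0.112)(21.7) / (9.95×10^5) = 3.91×10^-25 kg.

m ≈ 3.91×10^-25 kg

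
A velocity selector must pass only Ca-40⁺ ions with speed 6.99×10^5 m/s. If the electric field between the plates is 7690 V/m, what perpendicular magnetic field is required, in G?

B ≈ 110 G

qE = qvB ⇒ B = E/v = (7690) / (6.99×10^5) = 0.0110 T.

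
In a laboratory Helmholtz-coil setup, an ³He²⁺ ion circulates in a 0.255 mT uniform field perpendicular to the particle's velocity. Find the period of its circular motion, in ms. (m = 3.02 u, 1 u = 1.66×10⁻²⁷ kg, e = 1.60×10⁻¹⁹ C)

The cyclotron period is independent of speed: T = 2πm/(qB).
T = 2π(5.01×10^-27) / [(2×1.60×10^-19)(2.55×10^-4)] = 3.86×10^-4 s.

T ≈ 0.386 ms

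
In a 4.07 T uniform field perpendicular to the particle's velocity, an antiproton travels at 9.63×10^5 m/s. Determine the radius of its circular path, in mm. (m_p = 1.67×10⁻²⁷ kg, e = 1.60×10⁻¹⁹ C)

r ≈ 2.47 mm

The magnetic force provides the centripetal force: qvB = mv²/r, so r = mv/(qB).
r = (1.67×10^-27 kg)(9.63×10^5 m/s) / [(1×1.60×10^-19 C)(4.07 T)] = 2.47×10^-3 m.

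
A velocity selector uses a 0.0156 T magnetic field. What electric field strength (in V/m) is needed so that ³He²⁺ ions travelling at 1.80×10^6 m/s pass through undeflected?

E ≈ 2.81×10^4 V/m

qE = qvB ⇒ E = vB = (1.80×10^6)(0.0156) = 2.81×10^4 V/m.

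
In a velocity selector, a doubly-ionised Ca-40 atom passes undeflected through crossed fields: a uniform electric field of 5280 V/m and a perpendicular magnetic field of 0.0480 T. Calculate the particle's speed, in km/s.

v ≈ 110 km/s

For zero net force, qE = qvB, so v = E/B.
v = (5280) / (0.0480) = 1.10×10^5 m/s.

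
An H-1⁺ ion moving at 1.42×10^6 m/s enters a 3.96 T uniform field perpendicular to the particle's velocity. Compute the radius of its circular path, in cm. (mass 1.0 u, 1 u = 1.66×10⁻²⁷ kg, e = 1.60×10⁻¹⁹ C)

r ≈ 0.372 cm

The magnetic force provides the centripetal force: qvB = mv²/r, so r = mv/(qB).
r = (1.66×10^-27 kg)(1.42×10^6 m/s) / [(1×1.60×10^-19 C)(3.96 T)] = 3.72×10^-3 m.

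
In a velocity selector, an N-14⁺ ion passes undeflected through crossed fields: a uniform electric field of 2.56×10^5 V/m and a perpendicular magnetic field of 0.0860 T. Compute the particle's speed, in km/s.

For zero net force, qE = qvB, so v = E/B.
v = (2.56×10^5) / (0.0860) = 2.98×10^6 m/s.

v ≈ 2980 km/s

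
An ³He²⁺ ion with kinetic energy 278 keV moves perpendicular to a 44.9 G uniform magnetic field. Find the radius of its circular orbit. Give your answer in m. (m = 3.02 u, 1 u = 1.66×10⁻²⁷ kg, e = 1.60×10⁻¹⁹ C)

Convert the energy: K = 278 keV = 4.45×10^-14 J.
v = √(2K/m) = √(2·4.45×10^-14/5.01×10^-27) = 4.21×10^6 m/s.
r = mv/(qB) = (5.01×10^-27)(4.21×10^6) / [(2×1.60×10^-19)(4.49×10^-3)] = 14.7 m.

r ≈ 14.7 m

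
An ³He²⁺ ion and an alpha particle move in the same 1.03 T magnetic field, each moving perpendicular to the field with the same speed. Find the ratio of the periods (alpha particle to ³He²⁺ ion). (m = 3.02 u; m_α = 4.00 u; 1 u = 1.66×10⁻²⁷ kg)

T = 2πm/(qB) is independent of speed, so T₂/T₁ = (m₂/q₂)/(m₁/q₁).
T_{alpha particle}/T_{³He²⁺ ion} = (6.64×10^-27/2e) / (5.01×10^-27/2e) = 1.32.

ratio ≈ 1.32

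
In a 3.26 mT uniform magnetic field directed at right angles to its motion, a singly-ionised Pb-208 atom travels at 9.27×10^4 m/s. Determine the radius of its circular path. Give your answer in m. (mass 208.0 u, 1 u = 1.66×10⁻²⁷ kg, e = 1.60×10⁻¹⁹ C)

The magnetic force provides the centripetal force: qvB = mv²/r, so r = mv/(qB).
r = (3.45×10^-25 kg)(9.27×10^4 m/s) / [(1×1.60×10^-19 C)(3.26×10^-3 T)] = 61.4 m.

r ≈ 61.4 m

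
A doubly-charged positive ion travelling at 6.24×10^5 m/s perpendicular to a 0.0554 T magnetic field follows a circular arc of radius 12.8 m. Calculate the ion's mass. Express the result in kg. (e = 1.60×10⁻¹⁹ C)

qvB = mv²/r ⇒ m = qBr/v.
m = (2×1.60×10^-19)(0.0554)(12.8) / (6.24×10^5) = 3.64×10^-25 kg.

m ≈ 3.64×10^-25 kg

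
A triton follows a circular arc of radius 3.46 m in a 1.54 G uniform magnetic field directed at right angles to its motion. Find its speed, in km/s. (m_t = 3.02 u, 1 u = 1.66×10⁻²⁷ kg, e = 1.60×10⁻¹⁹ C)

From qvB = mv²/r, v = qBr/m.
v = (1×1.60×10^-19)(1.54×10^-4)(3.46) / (5.01×10^-27) = 1.70×10^4 m/s.

v ≈ 17.0 km/s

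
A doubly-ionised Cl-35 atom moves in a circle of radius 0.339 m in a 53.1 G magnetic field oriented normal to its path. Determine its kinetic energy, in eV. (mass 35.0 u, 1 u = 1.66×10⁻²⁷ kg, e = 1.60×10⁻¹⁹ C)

v = qBr/m = (2×1.60×10^-19)(5.31×10^-3)(0.339) / (5.81×10^-26) = 9910 m/s.
K = ½mv² = 0.5·(5.81×10^-26)·(9910)² = 2.86×10^-18 J = 17.8 eV.

K ≈ 17.8 eV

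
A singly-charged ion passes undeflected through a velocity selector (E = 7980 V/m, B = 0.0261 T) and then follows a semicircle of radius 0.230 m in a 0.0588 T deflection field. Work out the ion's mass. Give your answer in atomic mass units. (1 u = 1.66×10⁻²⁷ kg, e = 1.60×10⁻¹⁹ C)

m ≈ 4.26 u

v = E/B₁ = 3.06×10^5 m/s.
From r = mv/(qB₂), m = qB₂r/v = (1×1.60×10^-19)(0.0588)(0.230) / (3.06×10^5) = 7.08×10^-27 kg.
In atomic mass units: m = 7.08×10^-27 / 1.66×10^-27 = 4.26 u.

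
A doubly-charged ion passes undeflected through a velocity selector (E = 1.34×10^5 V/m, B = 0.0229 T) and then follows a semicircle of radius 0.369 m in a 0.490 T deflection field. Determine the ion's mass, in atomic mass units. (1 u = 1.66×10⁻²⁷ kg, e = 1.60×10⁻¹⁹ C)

v = E/B₁ = 5.85×10^6 m/s.
From r = mv/(qB₂), m = qB₂r/v = (2×1.60×10^-19)(0.490)(0.369) / (5.85×10^6) = 9.89×10^-27 kg.
In atomic mass units: m = 9.89×10^-27 / 1.66×10^-27 = 5.96 u.

m ≈ 5.96 u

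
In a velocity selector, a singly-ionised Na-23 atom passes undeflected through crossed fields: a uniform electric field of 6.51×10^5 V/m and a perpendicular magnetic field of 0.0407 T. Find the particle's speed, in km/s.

v ≈ 16000 km/s

For zero net force, qE = qvB, so v = E/B.
v = (6.51×10^5) / (0.0407) = 1.60×10^7 m/s.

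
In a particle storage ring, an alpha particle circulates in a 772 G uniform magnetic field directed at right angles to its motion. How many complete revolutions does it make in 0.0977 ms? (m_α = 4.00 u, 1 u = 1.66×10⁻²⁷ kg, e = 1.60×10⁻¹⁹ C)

N = 57

T = 2πm/(qB) = 2π(6.64×10^-27) / [(2×1.60×10^-19)(0.0772)] = 1.6888×10^-6 s.
N = t/T = 9.77×10^-5 / 1.6888×10^-6 ≈ 57.85, so 57 complete revolutions.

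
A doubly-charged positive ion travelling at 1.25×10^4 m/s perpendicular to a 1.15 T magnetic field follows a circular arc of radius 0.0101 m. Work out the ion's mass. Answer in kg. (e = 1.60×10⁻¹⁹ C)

m ≈ 2.97×10^-25 kg

qvB = mv²/r ⇒ m = qBr/v.
m = (2×1.60×10^-19)(1.15)(0.0101) / (1.25×10^4) = 2.97×10^-25 kg.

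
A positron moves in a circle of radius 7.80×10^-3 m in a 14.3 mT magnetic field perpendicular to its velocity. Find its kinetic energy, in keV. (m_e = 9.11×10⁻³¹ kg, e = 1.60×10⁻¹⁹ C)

v = qBr/m = (1×1.60×10^-19)(0.0143)(7.80×10^-3) / (9.11×10^-31) = 1.96×10^7 m/s.
K = ½mv² = 0.5·(9.11×10^-31)·(1.96×10^7)² = 1.75×10^-16 J = 1.09 keV.

K ≈ 1.09 keV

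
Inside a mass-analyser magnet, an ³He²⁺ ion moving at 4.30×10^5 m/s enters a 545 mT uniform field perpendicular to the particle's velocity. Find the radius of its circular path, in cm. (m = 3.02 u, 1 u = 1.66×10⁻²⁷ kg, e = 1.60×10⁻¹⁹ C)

The magnetic force provides the centripetal force: qvB = mv²/r, so r = mv/(qB).
r = (5.01×10^-27 kg)(4.30×10^5 m/s) / [(2×1.60×10^-19 C)(0.545 T)] = 0.0124 m.

r ≈ 1.24 cm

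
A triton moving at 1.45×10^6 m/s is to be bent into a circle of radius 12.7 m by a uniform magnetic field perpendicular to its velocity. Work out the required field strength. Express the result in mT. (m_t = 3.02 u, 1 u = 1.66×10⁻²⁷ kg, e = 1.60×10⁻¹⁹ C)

qvB = mv²/r gives B = mv/(qr).
B = (5.01×10^-27)(1.45×10^6) / [(1×1.60×10^-19)(12.7)] = 3.58×10^-3 T.

B ≈ 3.58 mT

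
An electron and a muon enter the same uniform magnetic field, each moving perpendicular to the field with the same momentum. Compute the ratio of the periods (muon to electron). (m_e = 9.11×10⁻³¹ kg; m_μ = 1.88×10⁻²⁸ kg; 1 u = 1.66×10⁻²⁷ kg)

ratio ≈ 206

T = 2πm/(qB) is independent of speed, so T₂/T₁ = (m₂/q₂)/(m₁/q₁).
T_{muon}/T_{electron} = (1.88×10^-28/1e) / (9.11×10^-31/1e) = 206.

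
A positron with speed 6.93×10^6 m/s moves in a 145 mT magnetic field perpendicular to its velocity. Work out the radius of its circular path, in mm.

The magnetic force provides the centripetal force: qvB = mv²/r, so r = mv/(qB).
r = (9.11×10^-31 kg)(6.93×10^6 m/s) / [(1×1.60×10^-19 C)(0.145 T)] = 2.72×10^-4 m.

r ≈ 0.272 mm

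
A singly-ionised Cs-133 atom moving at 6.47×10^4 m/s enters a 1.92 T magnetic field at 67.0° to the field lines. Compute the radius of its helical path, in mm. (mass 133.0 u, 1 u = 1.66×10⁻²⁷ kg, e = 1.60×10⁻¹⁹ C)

r ≈ 42.8 mm

Only the perpendicular component v⊥ = v sin67.0° = 5.96×10^4 m/s is bent by the field.
r = m v⊥ /(qB) = (2.21×10^-25)(5.96×10^4) / [(1×1.60×10^-19)(1.92)] = 0.0428 m.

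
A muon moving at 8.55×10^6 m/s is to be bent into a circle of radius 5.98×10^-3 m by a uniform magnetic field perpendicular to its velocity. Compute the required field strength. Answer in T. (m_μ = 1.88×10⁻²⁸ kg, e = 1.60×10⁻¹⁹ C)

B ≈ 1.68 T

qvB = mv²/r gives B = mv/(qr).
B = (1.88×10^-28)(8.55×10^6) / [(1×1.60×10^-19)(5.98×10^-3)] = 1.68 T.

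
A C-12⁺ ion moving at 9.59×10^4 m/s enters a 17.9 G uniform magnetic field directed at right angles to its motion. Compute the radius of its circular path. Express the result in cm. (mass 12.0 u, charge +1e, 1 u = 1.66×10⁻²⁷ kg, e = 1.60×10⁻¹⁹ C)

r ≈ 667 cm

The magnetic force provides the centripetal force: qvB = mv²/r, so r = mv/(qB).
r = (1.99×10^-26 kg)(9.59×10^4 m/s) / [(1×1.60×10^-19 C)(1.79×10^-3 T)] = 6.67 m.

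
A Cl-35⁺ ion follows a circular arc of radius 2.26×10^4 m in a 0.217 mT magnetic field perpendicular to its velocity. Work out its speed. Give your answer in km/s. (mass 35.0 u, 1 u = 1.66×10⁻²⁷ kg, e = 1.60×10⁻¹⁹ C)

v ≈ 13500 km/s

From qvB = mv²/r, v = qBr/m.
v = (1×1.60×10^-19)(2.17×10^-4)(2.26×10^4) / (5.81×10^-26) = 1.35×10^7 m/s.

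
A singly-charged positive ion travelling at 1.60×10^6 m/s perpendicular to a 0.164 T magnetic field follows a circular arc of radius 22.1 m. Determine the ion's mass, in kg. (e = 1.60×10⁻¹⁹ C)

m ≈ 3.62×10^-25 kg

qvB = mv²/r ⇒ m = qBr/v.
m = (1×1.60×10^-19)(0.164)(22.1) / (1.60×10^6) = 3.62×10^-25 kg.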